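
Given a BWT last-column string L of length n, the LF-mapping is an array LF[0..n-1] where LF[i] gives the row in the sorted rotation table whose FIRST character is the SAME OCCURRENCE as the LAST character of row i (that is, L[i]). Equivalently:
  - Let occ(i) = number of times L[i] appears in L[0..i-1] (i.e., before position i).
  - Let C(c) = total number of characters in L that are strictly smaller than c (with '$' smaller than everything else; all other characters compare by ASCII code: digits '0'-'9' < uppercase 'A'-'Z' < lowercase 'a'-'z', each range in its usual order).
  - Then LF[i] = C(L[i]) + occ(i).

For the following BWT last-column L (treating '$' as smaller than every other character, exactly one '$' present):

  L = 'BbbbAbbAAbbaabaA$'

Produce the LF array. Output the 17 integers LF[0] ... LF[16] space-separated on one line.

Char counts: '$':1, 'A':4, 'B':1, 'a':3, 'b':8
C (first-col start): C('$')=0, C('A')=1, C('B')=5, C('a')=6, C('b')=9
L[0]='B': occ=0, LF[0]=C('B')+0=5+0=5
L[1]='b': occ=0, LF[1]=C('b')+0=9+0=9
L[2]='b': occ=1, LF[2]=C('b')+1=9+1=10
L[3]='b': occ=2, LF[3]=C('b')+2=9+2=11
L[4]='A': occ=0, LF[4]=C('A')+0=1+0=1
L[5]='b': occ=3, LF[5]=C('b')+3=9+3=12
L[6]='b': occ=4, LF[6]=C('b')+4=9+4=13
L[7]='A': occ=1, LF[7]=C('A')+1=1+1=2
L[8]='A': occ=2, LF[8]=C('A')+2=1+2=3
L[9]='b': occ=5, LF[9]=C('b')+5=9+5=14
L[10]='b': occ=6, LF[10]=C('b')+6=9+6=15
L[11]='a': occ=0, LF[11]=C('a')+0=6+0=6
L[12]='a': occ=1, LF[12]=C('a')+1=6+1=7
L[13]='b': occ=7, LF[13]=C('b')+7=9+7=16
L[14]='a': occ=2, LF[14]=C('a')+2=6+2=8
L[15]='A': occ=3, LF[15]=C('A')+3=1+3=4
L[16]='$': occ=0, LF[16]=C('$')+0=0+0=0

Answer: 5 9 10 11 1 12 13 2 3 14 15 6 7 16 8 4 0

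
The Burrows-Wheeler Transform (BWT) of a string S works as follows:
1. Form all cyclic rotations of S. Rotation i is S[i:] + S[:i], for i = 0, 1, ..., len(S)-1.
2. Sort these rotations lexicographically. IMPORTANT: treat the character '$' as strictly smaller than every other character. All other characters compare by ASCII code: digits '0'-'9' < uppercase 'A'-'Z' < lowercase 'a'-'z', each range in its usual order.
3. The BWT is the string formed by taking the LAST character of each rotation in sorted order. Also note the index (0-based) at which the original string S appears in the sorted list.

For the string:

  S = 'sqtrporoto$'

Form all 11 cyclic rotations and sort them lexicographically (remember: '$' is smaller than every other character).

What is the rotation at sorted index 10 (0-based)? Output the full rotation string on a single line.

Answer: trporoto$sq

Derivation:
All 11 rotations (rotation i = S[i:]+S[:i]):
  rot[0] = sqtrporoto$
  rot[1] = qtrporoto$s
  rot[2] = trporoto$sq
  rot[3] = rporoto$sqt
  rot[4] = poroto$sqtr
  rot[5] = oroto$sqtrp
  rot[6] = roto$sqtrpo
  rot[7] = oto$sqtrpor
  rot[8] = to$sqtrporo
  rot[9] = o$sqtrporot
  rot[10] = $sqtrporoto
Sorted (with $ < everything):
  sorted[0] = $sqtrporoto
  sorted[1] = o$sqtrporot
  sorted[2] = oroto$sqtrp
  sorted[3] = oto$sqtrpor
  sorted[4] = poroto$sqtr
  sorted[5] = qtrporoto$s
  sorted[6] = roto$sqtrpo
  sorted[7] = rporoto$sqt
  sorted[8] = sqtrporoto$
  sorted[9] = to$sqtrporo
  sorted[10] = trporoto$sq
sorted[10] = trporoto$sq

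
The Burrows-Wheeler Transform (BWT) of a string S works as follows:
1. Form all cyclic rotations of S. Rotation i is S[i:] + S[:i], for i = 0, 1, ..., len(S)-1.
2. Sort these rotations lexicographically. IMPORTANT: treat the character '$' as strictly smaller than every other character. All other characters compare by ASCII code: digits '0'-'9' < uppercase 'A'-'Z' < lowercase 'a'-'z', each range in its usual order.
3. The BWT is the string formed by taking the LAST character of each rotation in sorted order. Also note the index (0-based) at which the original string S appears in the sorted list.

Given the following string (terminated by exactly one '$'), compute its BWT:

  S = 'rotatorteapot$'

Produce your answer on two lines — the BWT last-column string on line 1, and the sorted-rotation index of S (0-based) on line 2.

Answer: tetttpra$ooora
8

Derivation:
All 14 rotations (rotation i = S[i:]+S[:i]):
  rot[0] = rotatorteapot$
  rot[1] = otatorteapot$r
  rot[2] = tatorteapot$ro
  rot[3] = atorteapot$rot
  rot[4] = torteapot$rota
  rot[5] = orteapot$rotat
  rot[6] = rteapot$rotato
  rot[7] = teapot$rotator
  rot[8] = eapot$rotatort
  rot[9] = apot$rotatorte
  rot[10] = pot$rotatortea
  rot[11] = ot$rotatorteap
  rot[12] = t$rotatorteapo
  rot[13] = $rotatorteapot
Sorted (with $ < everything):
  sorted[0] = $rotatorteapot  (last char: 't')
  sorted[1] = apot$rotatorte  (last char: 'e')
  sorted[2] = atorteapot$rot  (last char: 't')
  sorted[3] = eapot$rotatort  (last char: 't')
  sorted[4] = orteapot$rotat  (last char: 't')
  sorted[5] = ot$rotatorteap  (last char: 'p')
  sorted[6] = otatorteapot$r  (last char: 'r')
  sorted[7] = pot$rotatortea  (last char: 'a')
  sorted[8] = rotatorteapot$  (last char: '$')
  sorted[9] = rteapot$rotato  (last char: 'o')
  sorted[10] = t$rotatorteapo  (last char: 'o')
  sorted[11] = tatorteapot$ro  (last char: 'o')
  sorted[12] = teapot$rotator  (last char: 'r')
  sorted[13] = torteapot$rota  (last char: 'a')
Last column: tetttpra$ooora
Original string S is at sorted index 8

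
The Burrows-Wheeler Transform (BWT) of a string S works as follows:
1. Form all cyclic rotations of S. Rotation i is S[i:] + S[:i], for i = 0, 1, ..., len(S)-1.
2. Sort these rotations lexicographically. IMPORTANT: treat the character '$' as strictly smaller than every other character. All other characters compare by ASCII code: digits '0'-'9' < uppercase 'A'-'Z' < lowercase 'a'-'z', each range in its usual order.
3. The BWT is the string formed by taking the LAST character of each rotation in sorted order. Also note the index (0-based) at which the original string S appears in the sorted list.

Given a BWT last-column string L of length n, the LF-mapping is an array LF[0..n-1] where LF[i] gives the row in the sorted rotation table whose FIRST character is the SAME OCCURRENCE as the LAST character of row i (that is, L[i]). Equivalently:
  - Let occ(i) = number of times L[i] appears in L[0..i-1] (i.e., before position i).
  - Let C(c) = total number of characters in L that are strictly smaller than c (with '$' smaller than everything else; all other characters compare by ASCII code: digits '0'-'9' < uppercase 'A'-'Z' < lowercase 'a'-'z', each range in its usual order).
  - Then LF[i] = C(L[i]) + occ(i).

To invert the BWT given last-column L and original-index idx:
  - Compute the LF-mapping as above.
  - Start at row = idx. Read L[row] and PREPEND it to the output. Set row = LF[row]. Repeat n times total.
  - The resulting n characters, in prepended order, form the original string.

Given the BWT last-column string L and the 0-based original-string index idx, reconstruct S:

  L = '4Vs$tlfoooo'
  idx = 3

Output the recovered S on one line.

LF mapping: 1 2 9 0 10 4 3 5 6 7 8
Walk LF starting at row 3, prepending L[row]:
  step 1: row=3, L[3]='$', prepend. Next row=LF[3]=0
  step 2: row=0, L[0]='4', prepend. Next row=LF[0]=1
  step 3: row=1, L[1]='V', prepend. Next row=LF[1]=2
  step 4: row=2, L[2]='s', prepend. Next row=LF[2]=9
  step 5: row=9, L[9]='o', prepend. Next row=LF[9]=7
  step 6: row=7, L[7]='o', prepend. Next row=LF[7]=5
  step 7: row=5, L[5]='l', prepend. Next row=LF[5]=4
  step 8: row=4, L[4]='t', prepend. Next row=LF[4]=10
  step 9: row=10, L[10]='o', prepend. Next row=LF[10]=8
  step 10: row=8, L[8]='o', prepend. Next row=LF[8]=6
  step 11: row=6, L[6]='f', prepend. Next row=LF[6]=3
Reversed output: footloosV4$

Answer: footloosV4$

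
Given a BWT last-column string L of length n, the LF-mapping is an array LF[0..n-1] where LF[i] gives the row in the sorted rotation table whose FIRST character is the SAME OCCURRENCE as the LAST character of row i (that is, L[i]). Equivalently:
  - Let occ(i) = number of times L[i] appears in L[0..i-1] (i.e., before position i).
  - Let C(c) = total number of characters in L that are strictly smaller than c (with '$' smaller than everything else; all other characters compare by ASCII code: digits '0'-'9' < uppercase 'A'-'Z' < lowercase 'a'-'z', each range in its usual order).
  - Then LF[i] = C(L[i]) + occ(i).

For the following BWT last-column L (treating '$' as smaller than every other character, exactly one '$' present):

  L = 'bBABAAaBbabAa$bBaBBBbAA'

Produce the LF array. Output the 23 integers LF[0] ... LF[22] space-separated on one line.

Char counts: '$':1, 'A':6, 'B':7, 'a':4, 'b':5
C (first-col start): C('$')=0, C('A')=1, C('B')=7, C('a')=14, C('b')=18
L[0]='b': occ=0, LF[0]=C('b')+0=18+0=18
L[1]='B': occ=0, LF[1]=C('B')+0=7+0=7
L[2]='A': occ=0, LF[2]=C('A')+0=1+0=1
L[3]='B': occ=1, LF[3]=C('B')+1=7+1=8
L[4]='A': occ=1, LF[4]=C('A')+1=1+1=2
L[5]='A': occ=2, LF[5]=C('A')+2=1+2=3
L[6]='a': occ=0, LF[6]=C('a')+0=14+0=14
L[7]='B': occ=2, LF[7]=C('B')+2=7+2=9
L[8]='b': occ=1, LF[8]=C('b')+1=18+1=19
L[9]='a': occ=1, LF[9]=C('a')+1=14+1=15
L[10]='b': occ=2, LF[10]=C('b')+2=18+2=20
L[11]='A': occ=3, LF[11]=C('A')+3=1+3=4
L[12]='a': occ=2, LF[12]=C('a')+2=14+2=16
L[13]='$': occ=0, LF[13]=C('$')+0=0+0=0
L[14]='b': occ=3, LF[14]=C('b')+3=18+3=21
L[15]='B': occ=3, LF[15]=C('B')+3=7+3=10
L[16]='a': occ=3, LF[16]=C('a')+3=14+3=17
L[17]='B': occ=4, LF[17]=C('B')+4=7+4=11
L[18]='B': occ=5, LF[18]=C('B')+5=7+5=12
L[19]='B': occ=6, LF[19]=C('B')+6=7+6=13
L[20]='b': occ=4, LF[20]=C('b')+4=18+4=22
L[21]='A': occ=4, LF[21]=C('A')+4=1+4=5
L[22]='A': occ=5, LF[22]=C('A')+5=1+5=6

Answer: 18 7 1 8 2 3 14 9 19 15 20 4 16 0 21 10 17 11 12 13 22 5 6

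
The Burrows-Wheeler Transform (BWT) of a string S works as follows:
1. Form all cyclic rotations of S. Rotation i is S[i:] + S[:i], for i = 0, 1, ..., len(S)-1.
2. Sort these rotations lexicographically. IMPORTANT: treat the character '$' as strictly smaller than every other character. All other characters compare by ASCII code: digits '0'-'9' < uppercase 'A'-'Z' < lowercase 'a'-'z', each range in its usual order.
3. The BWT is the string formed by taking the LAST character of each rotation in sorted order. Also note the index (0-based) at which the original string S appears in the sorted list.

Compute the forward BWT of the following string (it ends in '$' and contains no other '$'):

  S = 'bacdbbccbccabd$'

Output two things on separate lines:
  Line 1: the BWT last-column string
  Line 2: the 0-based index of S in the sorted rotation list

All 15 rotations (rotation i = S[i:]+S[:i]):
  rot[0] = bacdbbccbccabd$
  rot[1] = acdbbccbccabd$b
  rot[2] = cdbbccbccabd$ba
  rot[3] = dbbccbccabd$bac
  rot[4] = bbccbccabd$bacd
  rot[5] = bccbccabd$bacdb
  rot[6] = ccbccabd$bacdbb
  rot[7] = cbccabd$bacdbbc
  rot[8] = bccabd$bacdbbcc
  rot[9] = ccabd$bacdbbccb
  rot[10] = cabd$bacdbbccbc
  rot[11] = abd$bacdbbccbcc
  rot[12] = bd$bacdbbccbcca
  rot[13] = d$bacdbbccbccab
  rot[14] = $bacdbbccbccabd
Sorted (with $ < everything):
  sorted[0] = $bacdbbccbccabd  (last char: 'd')
  sorted[1] = abd$bacdbbccbcc  (last char: 'c')
  sorted[2] = acdbbccbccabd$b  (last char: 'b')
  sorted[3] = bacdbbccbccabd$  (last char: '$')
  sorted[4] = bbccbccabd$bacd  (last char: 'd')
  sorted[5] = bccabd$bacdbbcc  (last char: 'c')
  sorted[6] = bccbccabd$bacdb  (last char: 'b')
  sorted[7] = bd$bacdbbccbcca  (last char: 'a')
  sorted[8] = cabd$bacdbbccbc  (last char: 'c')
  sorted[9] = cbccabd$bacdbbc  (last char: 'c')
  sorted[10] = ccabd$bacdbbccb  (last char: 'b')
  sorted[11] = ccbccabd$bacdbb  (last char: 'b')
  sorted[12] = cdbbccbccabd$ba  (last char: 'a')
  sorted[13] = d$bacdbbccbccab  (last char: 'b')
  sorted[14] = dbbccbccabd$bac  (last char: 'c')
Last column: dcb$dcbaccbbabc
Original string S is at sorted index 3

Answer: dcb$dcbaccbbabc
3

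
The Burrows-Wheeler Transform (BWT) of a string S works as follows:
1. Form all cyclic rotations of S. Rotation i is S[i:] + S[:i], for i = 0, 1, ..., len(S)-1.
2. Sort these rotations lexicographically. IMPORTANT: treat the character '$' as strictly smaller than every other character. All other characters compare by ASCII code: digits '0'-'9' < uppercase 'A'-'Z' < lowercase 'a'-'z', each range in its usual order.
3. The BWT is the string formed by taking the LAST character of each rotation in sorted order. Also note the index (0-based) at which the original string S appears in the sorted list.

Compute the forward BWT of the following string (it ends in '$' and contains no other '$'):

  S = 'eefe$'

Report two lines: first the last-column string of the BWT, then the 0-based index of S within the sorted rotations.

Answer: ef$ee
2

Derivation:
All 5 rotations (rotation i = S[i:]+S[:i]):
  rot[0] = eefe$
  rot[1] = efe$e
  rot[2] = fe$ee
  rot[3] = e$eef
  rot[4] = $eefe
Sorted (with $ < everything):
  sorted[0] = $eefe  (last char: 'e')
  sorted[1] = e$eef  (last char: 'f')
  sorted[2] = eefe$  (last char: '$')
  sorted[3] = efe$e  (last char: 'e')
  sorted[4] = fe$ee  (last char: 'e')
Last column: ef$ee
Original string S is at sorted index 2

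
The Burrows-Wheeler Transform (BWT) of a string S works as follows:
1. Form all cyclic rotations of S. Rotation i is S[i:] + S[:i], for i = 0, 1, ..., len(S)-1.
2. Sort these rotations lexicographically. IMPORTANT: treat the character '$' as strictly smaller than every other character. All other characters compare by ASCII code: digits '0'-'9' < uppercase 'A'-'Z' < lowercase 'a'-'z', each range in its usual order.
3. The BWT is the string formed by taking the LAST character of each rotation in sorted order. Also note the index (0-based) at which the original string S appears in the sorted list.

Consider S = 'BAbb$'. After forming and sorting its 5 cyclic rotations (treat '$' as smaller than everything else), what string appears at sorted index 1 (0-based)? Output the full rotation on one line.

All 5 rotations (rotation i = S[i:]+S[:i]):
  rot[0] = BAbb$
  rot[1] = Abb$B
  rot[2] = bb$BA
  rot[3] = b$BAb
  rot[4] = $BAbb
Sorted (with $ < everything):
  sorted[0] = $BAbb
  sorted[1] = Abb$B
  sorted[2] = BAbb$
  sorted[3] = b$BAb
  sorted[4] = bb$BA
sorted[1] = Abb$B

Answer: Abb$B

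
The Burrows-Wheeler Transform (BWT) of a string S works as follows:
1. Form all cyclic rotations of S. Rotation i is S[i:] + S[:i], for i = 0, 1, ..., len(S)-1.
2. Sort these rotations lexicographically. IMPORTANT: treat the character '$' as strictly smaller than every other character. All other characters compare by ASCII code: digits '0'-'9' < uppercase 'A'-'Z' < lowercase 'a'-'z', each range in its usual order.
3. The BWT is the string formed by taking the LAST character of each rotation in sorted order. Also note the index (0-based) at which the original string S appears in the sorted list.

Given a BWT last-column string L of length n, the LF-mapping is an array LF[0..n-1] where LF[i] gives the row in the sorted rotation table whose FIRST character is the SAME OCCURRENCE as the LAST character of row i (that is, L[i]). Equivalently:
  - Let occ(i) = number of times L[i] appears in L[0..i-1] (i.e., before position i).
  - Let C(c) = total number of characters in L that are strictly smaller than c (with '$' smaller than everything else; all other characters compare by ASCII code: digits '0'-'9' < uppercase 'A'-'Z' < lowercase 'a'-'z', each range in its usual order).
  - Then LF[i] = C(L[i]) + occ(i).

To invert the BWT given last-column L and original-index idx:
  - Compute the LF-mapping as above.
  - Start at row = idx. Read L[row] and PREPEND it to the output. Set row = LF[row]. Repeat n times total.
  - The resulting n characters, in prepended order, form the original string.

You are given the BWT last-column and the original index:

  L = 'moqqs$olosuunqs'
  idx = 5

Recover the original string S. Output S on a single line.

LF mapping: 2 4 7 8 10 0 5 1 6 11 13 14 3 9 12
Walk LF starting at row 5, prepending L[row]:
  step 1: row=5, L[5]='$', prepend. Next row=LF[5]=0
  step 2: row=0, L[0]='m', prepend. Next row=LF[0]=2
  step 3: row=2, L[2]='q', prepend. Next row=LF[2]=7
  step 4: row=7, L[7]='l', prepend. Next row=LF[7]=1
  step 5: row=1, L[1]='o', prepend. Next row=LF[1]=4
  step 6: row=4, L[4]='s', prepend. Next row=LF[4]=10
  step 7: row=10, L[10]='u', prepend. Next row=LF[10]=13
  step 8: row=13, L[13]='q', prepend. Next row=LF[13]=9
  step 9: row=9, L[9]='s', prepend. Next row=LF[9]=11
  step 10: row=11, L[11]='u', prepend. Next row=LF[11]=14
  step 11: row=14, L[14]='s', prepend. Next row=LF[14]=12
  step 12: row=12, L[12]='n', prepend. Next row=LF[12]=3
  step 13: row=3, L[3]='q', prepend. Next row=LF[3]=8
  step 14: row=8, L[8]='o', prepend. Next row=LF[8]=6
  step 15: row=6, L[6]='o', prepend. Next row=LF[6]=5
Reversed output: ooqnsusqusolqm$

Answer: ooqnsusqusolqm$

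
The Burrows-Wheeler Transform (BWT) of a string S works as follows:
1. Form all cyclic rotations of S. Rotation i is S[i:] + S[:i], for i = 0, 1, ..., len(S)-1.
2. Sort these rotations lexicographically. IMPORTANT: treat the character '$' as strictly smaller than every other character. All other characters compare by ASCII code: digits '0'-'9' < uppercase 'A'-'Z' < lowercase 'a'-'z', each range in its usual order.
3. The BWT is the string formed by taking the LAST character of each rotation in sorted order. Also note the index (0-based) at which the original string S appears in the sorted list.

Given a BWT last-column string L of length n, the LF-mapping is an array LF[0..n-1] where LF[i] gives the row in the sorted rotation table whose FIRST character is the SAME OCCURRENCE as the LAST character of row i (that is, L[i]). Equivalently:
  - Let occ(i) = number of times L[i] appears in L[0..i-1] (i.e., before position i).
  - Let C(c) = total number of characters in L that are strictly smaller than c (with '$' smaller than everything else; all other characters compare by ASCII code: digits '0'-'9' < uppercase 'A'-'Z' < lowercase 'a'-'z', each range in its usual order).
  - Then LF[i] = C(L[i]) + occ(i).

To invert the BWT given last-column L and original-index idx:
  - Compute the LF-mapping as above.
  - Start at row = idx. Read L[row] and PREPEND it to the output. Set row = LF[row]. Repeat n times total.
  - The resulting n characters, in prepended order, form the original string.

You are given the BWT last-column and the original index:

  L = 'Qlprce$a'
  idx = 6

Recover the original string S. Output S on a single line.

LF mapping: 1 5 6 7 3 4 0 2
Walk LF starting at row 6, prepending L[row]:
  step 1: row=6, L[6]='$', prepend. Next row=LF[6]=0
  step 2: row=0, L[0]='Q', prepend. Next row=LF[0]=1
  step 3: row=1, L[1]='l', prepend. Next row=LF[1]=5
  step 4: row=5, L[5]='e', prepend. Next row=LF[5]=4
  step 5: row=4, L[4]='c', prepend. Next row=LF[4]=3
  step 6: row=3, L[3]='r', prepend. Next row=LF[3]=7
  step 7: row=7, L[7]='a', prepend. Next row=LF[7]=2
  step 8: row=2, L[2]='p', prepend. Next row=LF[2]=6
Reversed output: parcelQ$

Answer: parcelQ$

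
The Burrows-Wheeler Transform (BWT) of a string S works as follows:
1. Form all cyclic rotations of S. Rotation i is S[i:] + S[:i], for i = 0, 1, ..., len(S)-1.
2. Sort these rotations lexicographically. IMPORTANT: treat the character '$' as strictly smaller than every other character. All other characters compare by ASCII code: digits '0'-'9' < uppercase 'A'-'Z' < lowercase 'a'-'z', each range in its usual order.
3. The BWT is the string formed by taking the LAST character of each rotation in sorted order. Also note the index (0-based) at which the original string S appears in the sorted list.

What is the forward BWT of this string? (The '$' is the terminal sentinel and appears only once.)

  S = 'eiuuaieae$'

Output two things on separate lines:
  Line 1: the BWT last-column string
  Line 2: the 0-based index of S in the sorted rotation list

All 10 rotations (rotation i = S[i:]+S[:i]):
  rot[0] = eiuuaieae$
  rot[1] = iuuaieae$e
  rot[2] = uuaieae$ei
  rot[3] = uaieae$eiu
  rot[4] = aieae$eiuu
  rot[5] = ieae$eiuua
  rot[6] = eae$eiuuai
  rot[7] = ae$eiuuaie
  rot[8] = e$eiuuaiea
  rot[9] = $eiuuaieae
Sorted (with $ < everything):
  sorted[0] = $eiuuaieae  (last char: 'e')
  sorted[1] = ae$eiuuaie  (last char: 'e')
  sorted[2] = aieae$eiuu  (last char: 'u')
  sorted[3] = e$eiuuaiea  (last char: 'a')
  sorted[4] = eae$eiuuai  (last char: 'i')
  sorted[5] = eiuuaieae$  (last char: '$')
  sorted[6] = ieae$eiuua  (last char: 'a')
  sorted[7] = iuuaieae$e  (last char: 'e')
  sorted[8] = uaieae$eiu  (last char: 'u')
  sorted[9] = uuaieae$ei  (last char: 'i')
Last column: eeuai$aeui
Original string S is at sorted index 5

Answer: eeuai$aeui
5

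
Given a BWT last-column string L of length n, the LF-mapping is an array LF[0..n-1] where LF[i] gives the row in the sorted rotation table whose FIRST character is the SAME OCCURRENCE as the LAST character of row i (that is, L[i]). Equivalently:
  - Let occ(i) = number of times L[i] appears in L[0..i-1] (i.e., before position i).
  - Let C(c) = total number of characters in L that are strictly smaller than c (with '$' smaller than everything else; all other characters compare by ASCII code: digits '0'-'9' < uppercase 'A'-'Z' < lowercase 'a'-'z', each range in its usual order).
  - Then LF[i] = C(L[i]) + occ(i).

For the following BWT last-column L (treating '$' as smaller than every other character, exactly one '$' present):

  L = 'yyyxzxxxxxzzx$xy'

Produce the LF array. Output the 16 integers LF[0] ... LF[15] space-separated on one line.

Char counts: '$':1, 'x':8, 'y':4, 'z':3
C (first-col start): C('$')=0, C('x')=1, C('y')=9, C('z')=13
L[0]='y': occ=0, LF[0]=C('y')+0=9+0=9
L[1]='y': occ=1, LF[1]=C('y')+1=9+1=10
L[2]='y': occ=2, LF[2]=C('y')+2=9+2=11
L[3]='x': occ=0, LF[3]=C('x')+0=1+0=1
L[4]='z': occ=0, LF[4]=C('z')+0=13+0=13
L[5]='x': occ=1, LF[5]=C('x')+1=1+1=2
L[6]='x': occ=2, LF[6]=C('x')+2=1+2=3
L[7]='x': occ=3, LF[7]=C('x')+3=1+3=4
L[8]='x': occ=4, LF[8]=C('x')+4=1+4=5
L[9]='x': occ=5, LF[9]=C('x')+5=1+5=6
L[10]='z': occ=1, LF[10]=C('z')+1=13+1=14
L[11]='z': occ=2, LF[11]=C('z')+2=13+2=15
L[12]='x': occ=6, LF[12]=C('x')+6=1+6=7
L[13]='$': occ=0, LF[13]=C('$')+0=0+0=0
L[14]='x': occ=7, LF[14]=C('x')+7=1+7=8
L[15]='y': occ=3, LF[15]=C('y')+3=9+3=12

Answer: 9 10 11 1 13 2 3 4 5 6 14 15 7 0 8 12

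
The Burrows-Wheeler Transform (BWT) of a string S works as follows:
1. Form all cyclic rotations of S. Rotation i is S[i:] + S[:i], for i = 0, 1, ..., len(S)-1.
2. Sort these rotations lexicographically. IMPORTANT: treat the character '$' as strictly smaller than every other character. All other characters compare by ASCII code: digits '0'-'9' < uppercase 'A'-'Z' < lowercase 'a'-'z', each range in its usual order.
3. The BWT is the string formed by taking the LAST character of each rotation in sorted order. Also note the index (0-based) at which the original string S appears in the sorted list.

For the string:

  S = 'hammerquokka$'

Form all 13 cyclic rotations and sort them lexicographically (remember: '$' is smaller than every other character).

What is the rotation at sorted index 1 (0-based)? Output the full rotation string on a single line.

All 13 rotations (rotation i = S[i:]+S[:i]):
  rot[0] = hammerquokka$
  rot[1] = ammerquokka$h
  rot[2] = mmerquokka$ha
  rot[3] = merquokka$ham
  rot[4] = erquokka$hamm
  rot[5] = rquokka$hamme
  rot[6] = quokka$hammer
  rot[7] = uokka$hammerq
  rot[8] = okka$hammerqu
  rot[9] = kka$hammerquo
  rot[10] = ka$hammerquok
  rot[11] = a$hammerquokk
  rot[12] = $hammerquokka
Sorted (with $ < everything):
  sorted[0] = $hammerquokka
  sorted[1] = a$hammerquokk
  sorted[2] = ammerquokka$h
  sorted[3] = erquokka$hamm
  sorted[4] = hammerquokka$
  sorted[5] = ka$hammerquok
  sorted[6] = kka$hammerquo
  sorted[7] = merquokka$ham
  sorted[8] = mmerquokka$ha
  sorted[9] = okka$hammerqu
  sorted[10] = quokka$hammer
  sorted[11] = rquokka$hamme
  sorted[12] = uokka$hammerq
sorted[1] = a$hammerquokk

Answer: a$hammerquokk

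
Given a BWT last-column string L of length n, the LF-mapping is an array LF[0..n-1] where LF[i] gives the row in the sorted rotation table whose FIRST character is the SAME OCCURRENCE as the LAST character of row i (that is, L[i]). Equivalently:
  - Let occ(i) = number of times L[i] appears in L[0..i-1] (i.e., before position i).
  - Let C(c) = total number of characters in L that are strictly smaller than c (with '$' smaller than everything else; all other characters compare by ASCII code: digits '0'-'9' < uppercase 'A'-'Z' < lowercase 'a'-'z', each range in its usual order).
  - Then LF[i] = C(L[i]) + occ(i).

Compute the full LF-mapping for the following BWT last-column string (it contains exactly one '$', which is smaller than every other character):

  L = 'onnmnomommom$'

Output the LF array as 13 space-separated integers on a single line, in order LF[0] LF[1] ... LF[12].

Answer: 9 6 7 1 8 10 2 11 3 4 12 5 0

Derivation:
Char counts: '$':1, 'm':5, 'n':3, 'o':4
C (first-col start): C('$')=0, C('m')=1, C('n')=6, C('o')=9
L[0]='o': occ=0, LF[0]=C('o')+0=9+0=9
L[1]='n': occ=0, LF[1]=C('n')+0=6+0=6
L[2]='n': occ=1, LF[2]=C('n')+1=6+1=7
L[3]='m': occ=0, LF[3]=C('m')+0=1+0=1
L[4]='n': occ=2, LF[4]=C('n')+2=6+2=8
L[5]='o': occ=1, LF[5]=C('o')+1=9+1=10
L[6]='m': occ=1, LF[6]=C('m')+1=1+1=2
L[7]='o': occ=2, LF[7]=C('o')+2=9+2=11
L[8]='m': occ=2, LF[8]=C('m')+2=1+2=3
L[9]='m': occ=3, LF[9]=C('m')+3=1+3=4
L[10]='o': occ=3, LF[10]=C('o')+3=9+3=12
L[11]='m': occ=4, LF[11]=C('m')+4=1+4=5
L[12]='$': occ=0, LF[12]=C('$')+0=0+0=0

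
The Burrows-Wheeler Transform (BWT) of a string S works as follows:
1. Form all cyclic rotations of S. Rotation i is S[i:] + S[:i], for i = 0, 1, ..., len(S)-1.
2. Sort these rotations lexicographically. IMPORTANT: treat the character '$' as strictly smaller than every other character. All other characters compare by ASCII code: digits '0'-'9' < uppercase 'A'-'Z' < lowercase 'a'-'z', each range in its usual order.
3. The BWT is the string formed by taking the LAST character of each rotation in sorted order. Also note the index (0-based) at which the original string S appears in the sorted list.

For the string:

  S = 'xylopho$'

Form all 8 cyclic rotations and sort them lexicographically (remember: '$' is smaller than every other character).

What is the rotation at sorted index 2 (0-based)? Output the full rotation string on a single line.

All 8 rotations (rotation i = S[i:]+S[:i]):
  rot[0] = xylopho$
  rot[1] = ylopho$x
  rot[2] = lopho$xy
  rot[3] = opho$xyl
  rot[4] = pho$xylo
  rot[5] = ho$xylop
  rot[6] = o$xyloph
  rot[7] = $xylopho
Sorted (with $ < everything):
  sorted[0] = $xylopho
  sorted[1] = ho$xylop
  sorted[2] = lopho$xy
  sorted[3] = o$xyloph
  sorted[4] = opho$xyl
  sorted[5] = pho$xylo
  sorted[6] = xylopho$
  sorted[7] = ylopho$x
sorted[2] = lopho$xy

Answer: lopho$xy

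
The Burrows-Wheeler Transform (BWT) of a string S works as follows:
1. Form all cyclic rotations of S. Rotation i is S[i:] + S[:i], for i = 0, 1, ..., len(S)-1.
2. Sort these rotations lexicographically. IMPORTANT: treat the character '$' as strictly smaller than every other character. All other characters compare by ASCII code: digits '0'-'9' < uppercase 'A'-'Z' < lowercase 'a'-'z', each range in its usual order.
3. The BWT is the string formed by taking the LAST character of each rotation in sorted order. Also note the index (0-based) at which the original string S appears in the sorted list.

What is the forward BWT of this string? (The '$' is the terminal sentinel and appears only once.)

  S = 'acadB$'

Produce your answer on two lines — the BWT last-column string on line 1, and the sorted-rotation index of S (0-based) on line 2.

All 6 rotations (rotation i = S[i:]+S[:i]):
  rot[0] = acadB$
  rot[1] = cadB$a
  rot[2] = adB$ac
  rot[3] = dB$aca
  rot[4] = B$acad
  rot[5] = $acadB
Sorted (with $ < everything):
  sorted[0] = $acadB  (last char: 'B')
  sorted[1] = B$acad  (last char: 'd')
  sorted[2] = acadB$  (last char: '$')
  sorted[3] = adB$ac  (last char: 'c')
  sorted[4] = cadB$a  (last char: 'a')
  sorted[5] = dB$aca  (last char: 'a')
Last column: Bd$caa
Original string S is at sorted index 2

Answer: Bd$caa
2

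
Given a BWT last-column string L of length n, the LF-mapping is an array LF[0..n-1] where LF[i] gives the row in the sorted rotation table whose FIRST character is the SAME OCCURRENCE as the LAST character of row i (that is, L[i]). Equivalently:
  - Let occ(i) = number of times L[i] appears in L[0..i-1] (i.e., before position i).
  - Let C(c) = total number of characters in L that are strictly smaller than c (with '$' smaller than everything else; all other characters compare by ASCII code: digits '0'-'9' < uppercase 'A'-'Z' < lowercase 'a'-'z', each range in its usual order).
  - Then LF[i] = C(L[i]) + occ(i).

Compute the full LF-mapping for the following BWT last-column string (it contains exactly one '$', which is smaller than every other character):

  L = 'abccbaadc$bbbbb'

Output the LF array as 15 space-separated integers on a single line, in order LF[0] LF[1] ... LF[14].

Char counts: '$':1, 'a':3, 'b':7, 'c':3, 'd':1
C (first-col start): C('$')=0, C('a')=1, C('b')=4, C('c')=11, C('d')=14
L[0]='a': occ=0, LF[0]=C('a')+0=1+0=1
L[1]='b': occ=0, LF[1]=C('b')+0=4+0=4
L[2]='c': occ=0, LF[2]=C('c')+0=11+0=11
L[3]='c': occ=1, LF[3]=C('c')+1=11+1=12
L[4]='b': occ=1, LF[4]=C('b')+1=4+1=5
L[5]='a': occ=1, LF[5]=C('a')+1=1+1=2
L[6]='a': occ=2, LF[6]=C('a')+2=1+2=3
L[7]='d': occ=0, LF[7]=C('d')+0=14+0=14
L[8]='c': occ=2, LF[8]=C('c')+2=11+2=13
L[9]='$': occ=0, LF[9]=C('$')+0=0+0=0
L[10]='b': occ=2, LF[10]=C('b')+2=4+2=6
L[11]='b': occ=3, LF[11]=C('b')+3=4+3=7
L[12]='b': occ=4, LF[12]=C('b')+4=4+4=8
L[13]='b': occ=5, LF[13]=C('b')+5=4+5=9
L[14]='b': occ=6, LF[14]=C('b')+6=4+6=10

Answer: 1 4 11 12 5 2 3 14 13 0 6 7 8 9 10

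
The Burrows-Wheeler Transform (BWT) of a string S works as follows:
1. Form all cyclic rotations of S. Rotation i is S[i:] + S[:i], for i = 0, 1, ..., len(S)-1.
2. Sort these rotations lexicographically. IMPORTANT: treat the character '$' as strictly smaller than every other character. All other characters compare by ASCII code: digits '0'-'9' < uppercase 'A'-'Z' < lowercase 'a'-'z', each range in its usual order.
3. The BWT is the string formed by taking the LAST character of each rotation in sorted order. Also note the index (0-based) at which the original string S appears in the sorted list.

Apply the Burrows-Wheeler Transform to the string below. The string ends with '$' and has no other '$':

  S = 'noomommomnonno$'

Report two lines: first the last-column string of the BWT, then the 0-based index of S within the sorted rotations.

Answer: oooomonm$nmmonn
8

Derivation:
All 15 rotations (rotation i = S[i:]+S[:i]):
  rot[0] = noomommomnonno$
  rot[1] = oomommomnonno$n
  rot[2] = omommomnonno$no
  rot[3] = mommomnonno$noo
  rot[4] = ommomnonno$noom
  rot[5] = mmomnonno$noomo
  rot[6] = momnonno$noomom
  rot[7] = omnonno$noomomm
  rot[8] = mnonno$noomommo
  rot[9] = nonno$noomommom
  rot[10] = onno$noomommomn
  rot[11] = nno$noomommomno
  rot[12] = no$noomommomnon
  rot[13] = o$noomommomnonn
  rot[14] = $noomommomnonno
Sorted (with $ < everything):
  sorted[0] = $noomommomnonno  (last char: 'o')
  sorted[1] = mmomnonno$noomo  (last char: 'o')
  sorted[2] = mnonno$noomommo  (last char: 'o')
  sorted[3] = mommomnonno$noo  (last char: 'o')
  sorted[4] = momnonno$noomom  (last char: 'm')
  sorted[5] = nno$noomommomno  (last char: 'o')
  sorted[6] = no$noomommomnon  (last char: 'n')
  sorted[7] = nonno$noomommom  (last char: 'm')
  sorted[8] = noomommomnonno$  (last char: '$')
  sorted[9] = o$noomommomnonn  (last char: 'n')
  sorted[10] = ommomnonno$noom  (last char: 'm')
  sorted[11] = omnonno$noomomm  (last char: 'm')
  sorted[12] = omommomnonno$no  (last char: 'o')
  sorted[13] = onno$noomommomn  (last char: 'n')
  sorted[14] = oomommomnonno$n  (last char: 'n')
Last column: oooomonm$nmmonn
Original string S is at sorted index 8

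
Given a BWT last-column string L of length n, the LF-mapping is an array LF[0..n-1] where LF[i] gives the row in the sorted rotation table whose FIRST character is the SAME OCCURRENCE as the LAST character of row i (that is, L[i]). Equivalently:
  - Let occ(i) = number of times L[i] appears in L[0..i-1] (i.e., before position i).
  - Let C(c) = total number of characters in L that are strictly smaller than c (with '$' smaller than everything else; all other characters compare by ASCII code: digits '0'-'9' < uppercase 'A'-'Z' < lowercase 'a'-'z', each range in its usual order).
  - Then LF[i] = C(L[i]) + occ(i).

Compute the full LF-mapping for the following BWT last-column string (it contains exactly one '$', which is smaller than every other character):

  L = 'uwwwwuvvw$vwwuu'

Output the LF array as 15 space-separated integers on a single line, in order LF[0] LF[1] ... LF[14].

Char counts: '$':1, 'u':4, 'v':3, 'w':7
C (first-col start): C('$')=0, C('u')=1, C('v')=5, C('w')=8
L[0]='u': occ=0, LF[0]=C('u')+0=1+0=1
L[1]='w': occ=0, LF[1]=C('w')+0=8+0=8
L[2]='w': occ=1, LF[2]=C('w')+1=8+1=9
L[3]='w': occ=2, LF[3]=C('w')+2=8+2=10
L[4]='w': occ=3, LF[4]=C('w')+3=8+3=11
L[5]='u': occ=1, LF[5]=C('u')+1=1+1=2
L[6]='v': occ=0, LF[6]=C('v')+0=5+0=5
L[7]='v': occ=1, LF[7]=C('v')+1=5+1=6
L[8]='w': occ=4, LF[8]=C('w')+4=8+4=12
L[9]='$': occ=0, LF[9]=C('$')+0=0+0=0
L[10]='v': occ=2, LF[10]=C('v')+2=5+2=7
L[11]='w': occ=5, LF[11]=C('w')+5=8+5=13
L[12]='w': occ=6, LF[12]=C('w')+6=8+6=14
L[13]='u': occ=2, LF[13]=C('u')+2=1+2=3
L[14]='u': occ=3, LF[14]=C('u')+3=1+3=4

Answer: 1 8 9 10 11 2 5 6 12 0 7 13 14 3 4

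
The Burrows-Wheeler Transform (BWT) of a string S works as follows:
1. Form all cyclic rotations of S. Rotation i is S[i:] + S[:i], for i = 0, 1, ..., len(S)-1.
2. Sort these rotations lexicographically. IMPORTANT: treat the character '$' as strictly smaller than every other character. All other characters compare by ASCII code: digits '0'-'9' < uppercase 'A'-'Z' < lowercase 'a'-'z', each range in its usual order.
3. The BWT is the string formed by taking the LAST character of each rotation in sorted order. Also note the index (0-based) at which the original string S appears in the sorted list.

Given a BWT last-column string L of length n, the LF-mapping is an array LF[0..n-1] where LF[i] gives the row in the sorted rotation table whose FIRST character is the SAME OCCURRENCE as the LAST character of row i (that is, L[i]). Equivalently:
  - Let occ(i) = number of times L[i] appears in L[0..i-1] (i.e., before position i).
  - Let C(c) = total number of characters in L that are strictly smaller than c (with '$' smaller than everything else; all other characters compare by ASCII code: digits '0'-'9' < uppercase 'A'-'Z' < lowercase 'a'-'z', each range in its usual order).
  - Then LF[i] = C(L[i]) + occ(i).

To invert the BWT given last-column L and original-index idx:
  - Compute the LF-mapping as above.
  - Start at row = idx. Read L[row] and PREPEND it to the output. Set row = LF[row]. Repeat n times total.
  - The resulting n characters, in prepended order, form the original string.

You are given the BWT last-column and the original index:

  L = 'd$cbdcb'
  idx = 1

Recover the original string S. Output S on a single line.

Answer: bcbdcd$

Derivation:
LF mapping: 5 0 3 1 6 4 2
Walk LF starting at row 1, prepending L[row]:
  step 1: row=1, L[1]='$', prepend. Next row=LF[1]=0
  step 2: row=0, L[0]='d', prepend. Next row=LF[0]=5
  step 3: row=5, L[5]='c', prepend. Next row=LF[5]=4
  step 4: row=4, L[4]='d', prepend. Next row=LF[4]=6
  step 5: row=6, L[6]='b', prepend. Next row=LF[6]=2
  step 6: row=2, L[2]='c', prepend. Next row=LF[2]=3
  step 7: row=3, L[3]='b', prepend. Next row=LF[3]=1
Reversed output: bcbdcd$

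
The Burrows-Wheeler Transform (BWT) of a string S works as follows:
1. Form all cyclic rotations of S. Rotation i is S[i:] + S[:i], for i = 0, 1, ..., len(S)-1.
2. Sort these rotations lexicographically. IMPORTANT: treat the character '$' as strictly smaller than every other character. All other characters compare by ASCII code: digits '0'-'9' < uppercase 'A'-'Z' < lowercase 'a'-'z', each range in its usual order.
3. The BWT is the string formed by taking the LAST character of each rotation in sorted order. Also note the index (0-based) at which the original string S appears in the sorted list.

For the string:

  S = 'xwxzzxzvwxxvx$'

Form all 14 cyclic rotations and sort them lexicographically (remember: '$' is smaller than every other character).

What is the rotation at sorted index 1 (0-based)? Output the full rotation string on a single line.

Answer: vwxxvx$xwxzzxz

Derivation:
All 14 rotations (rotation i = S[i:]+S[:i]):
  rot[0] = xwxzzxzvwxxvx$
  rot[1] = wxzzxzvwxxvx$x
  rot[2] = xzzxzvwxxvx$xw
  rot[3] = zzxzvwxxvx$xwx
  rot[4] = zxzvwxxvx$xwxz
  rot[5] = xzvwxxvx$xwxzz
  rot[6] = zvwxxvx$xwxzzx
  rot[7] = vwxxvx$xwxzzxz
  rot[8] = wxxvx$xwxzzxzv
  rot[9] = xxvx$xwxzzxzvw
  rot[10] = xvx$xwxzzxzvwx
  rot[11] = vx$xwxzzxzvwxx
  rot[12] = x$xwxzzxzvwxxv
  rot[13] = $xwxzzxzvwxxvx
Sorted (with $ < everything):
  sorted[0] = $xwxzzxzvwxxvx
  sorted[1] = vwxxvx$xwxzzxz
  sorted[2] = vx$xwxzzxzvwxx
  sorted[3] = wxxvx$xwxzzxzv
  sorted[4] = wxzzxzvwxxvx$x
  sorted[5] = x$xwxzzxzvwxxv
  sorted[6] = xvx$xwxzzxzvwx
  sorted[7] = xwxzzxzvwxxvx$
  sorted[8] = xxvx$xwxzzxzvw
  sorted[9] = xzvwxxvx$xwxzz
  sorted[10] = xzzxzvwxxvx$xw
  sorted[11] = zvwxxvx$xwxzzx
  sorted[12] = zxzvwxxvx$xwxz
  sorted[13] = zzxzvwxxvx$xwx
sorted[1] = vwxxvx$xwxzzxz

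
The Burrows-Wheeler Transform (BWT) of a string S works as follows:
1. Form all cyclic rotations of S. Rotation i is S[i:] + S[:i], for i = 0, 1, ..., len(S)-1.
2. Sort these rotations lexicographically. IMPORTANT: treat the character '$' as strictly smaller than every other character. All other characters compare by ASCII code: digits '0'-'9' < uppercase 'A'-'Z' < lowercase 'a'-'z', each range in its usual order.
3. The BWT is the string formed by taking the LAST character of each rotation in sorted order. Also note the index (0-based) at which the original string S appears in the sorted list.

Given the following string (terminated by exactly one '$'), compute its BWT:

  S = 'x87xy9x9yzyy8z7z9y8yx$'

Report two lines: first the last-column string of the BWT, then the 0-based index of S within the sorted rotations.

All 22 rotations (rotation i = S[i:]+S[:i]):
  rot[0] = x87xy9x9yzyy8z7z9y8yx$
  rot[1] = 87xy9x9yzyy8z7z9y8yx$x
  rot[2] = 7xy9x9yzyy8z7z9y8yx$x8
  rot[3] = xy9x9yzyy8z7z9y8yx$x87
  rot[4] = y9x9yzyy8z7z9y8yx$x87x
  rot[5] = 9x9yzyy8z7z9y8yx$x87xy
  rot[6] = x9yzyy8z7z9y8yx$x87xy9
  rot[7] = 9yzyy8z7z9y8yx$x87xy9x
  rot[8] = yzyy8z7z9y8yx$x87xy9x9
  rot[9] = zyy8z7z9y8yx$x87xy9x9y
  rot[10] = yy8z7z9y8yx$x87xy9x9yz
  rot[11] = y8z7z9y8yx$x87xy9x9yzy
  rot[12] = 8z7z9y8yx$x87xy9x9yzyy
  rot[13] = z7z9y8yx$x87xy9x9yzyy8
  rot[14] = 7z9y8yx$x87xy9x9yzyy8z
  rot[15] = z9y8yx$x87xy9x9yzyy8z7
  rot[16] = 9y8yx$x87xy9x9yzyy8z7z
  rot[17] = y8yx$x87xy9x9yzyy8z7z9
  rot[18] = 8yx$x87xy9x9yzyy8z7z9y
  rot[19] = yx$x87xy9x9yzyy8z7z9y8
  rot[20] = x$x87xy9x9yzyy8z7z9y8y
  rot[21] = $x87xy9x9yzyy8z7z9y8yx
Sorted (with $ < everything):
  sorted[0] = $x87xy9x9yzyy8z7z9y8yx  (last char: 'x')
  sorted[1] = 7xy9x9yzyy8z7z9y8yx$x8  (last char: '8')
  sorted[2] = 7z9y8yx$x87xy9x9yzyy8z  (last char: 'z')
  sorted[3] = 87xy9x9yzyy8z7z9y8yx$x  (last char: 'x')
  sorted[4] = 8yx$x87xy9x9yzyy8z7z9y  (last char: 'y')
  sorted[5] = 8z7z9y8yx$x87xy9x9yzyy  (last char: 'y')
  sorted[6] = 9x9yzyy8z7z9y8yx$x87xy  (last char: 'y')
  sorted[7] = 9y8yx$x87xy9x9yzyy8z7z  (last char: 'z')
  sorted[8] = 9yzyy8z7z9y8yx$x87xy9x  (last char: 'x')
  sorted[9] = x$x87xy9x9yzyy8z7z9y8y  (last char: 'y')
  sorted[10] = x87xy9x9yzyy8z7z9y8yx$  (last char: '$')
  sorted[11] = x9yzyy8z7z9y8yx$x87xy9  (last char: '9')
  sorted[12] = xy9x9yzyy8z7z9y8yx$x87  (last char: '7')
  sorted[13] = y8yx$x87xy9x9yzyy8z7z9  (last char: '9')
  sorted[14] = y8z7z9y8yx$x87xy9x9yzy  (last char: 'y')
  sorted[15] = y9x9yzyy8z7z9y8yx$x87x  (last char: 'x')
  sorted[16] = yx$x87xy9x9yzyy8z7z9y8  (last char: '8')
  sorted[17] = yy8z7z9y8yx$x87xy9x9yz  (last char: 'z')
  sorted[18] = yzyy8z7z9y8yx$x87xy9x9  (last char: '9')
  sorted[19] = z7z9y8yx$x87xy9x9yzyy8  (last char: '8')
  sorted[20] = z9y8yx$x87xy9x9yzyy8z7  (last char: '7')
  sorted[21] = zyy8z7z9y8yx$x87xy9x9y  (last char: 'y')
Last column: x8zxyyyzxy$979yx8z987y
Original string S is at sorted index 10

Answer: x8zxyyyzxy$979yx8z987y
10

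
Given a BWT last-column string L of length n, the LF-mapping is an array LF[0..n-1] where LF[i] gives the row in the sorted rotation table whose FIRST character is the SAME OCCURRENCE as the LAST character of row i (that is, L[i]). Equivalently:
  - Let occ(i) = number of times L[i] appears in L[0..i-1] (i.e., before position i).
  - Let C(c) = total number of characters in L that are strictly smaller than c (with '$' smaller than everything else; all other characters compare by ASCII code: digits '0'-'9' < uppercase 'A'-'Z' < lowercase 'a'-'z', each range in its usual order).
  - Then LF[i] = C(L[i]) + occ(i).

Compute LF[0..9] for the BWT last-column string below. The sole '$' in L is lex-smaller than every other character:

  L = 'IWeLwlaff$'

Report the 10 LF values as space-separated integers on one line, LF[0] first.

Char counts: '$':1, 'I':1, 'L':1, 'W':1, 'a':1, 'e':1, 'f':2, 'l':1, 'w':1
C (first-col start): C('$')=0, C('I')=1, C('L')=2, C('W')=3, C('a')=4, C('e')=5, C('f')=6, C('l')=8, C('w')=9
L[0]='I': occ=0, LF[0]=C('I')+0=1+0=1
L[1]='W': occ=0, LF[1]=C('W')+0=3+0=3
L[2]='e': occ=0, LF[2]=C('e')+0=5+0=5
L[3]='L': occ=0, LF[3]=C('L')+0=2+0=2
L[4]='w': occ=0, LF[4]=C('w')+0=9+0=9
L[5]='l': occ=0, LF[5]=C('l')+0=8+0=8
L[6]='a': occ=0, LF[6]=C('a')+0=4+0=4
L[7]='f': occ=0, LF[7]=C('f')+0=6+0=6
L[8]='f': occ=1, LF[8]=C('f')+1=6+1=7
L[9]='$': occ=0, LF[9]=C('$')+0=0+0=0

Answer: 1 3 5 2 9 8 4 6 7 0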